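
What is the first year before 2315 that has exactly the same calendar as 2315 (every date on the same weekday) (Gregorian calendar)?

2309

Two years share a calendar iff Jan 1 falls on the same weekday and both are leap or both are common. 2315: Jan 1 is Friday, common year.
2314: Jan 1 Thursday, common
2313: Jan 1 Wednesday, common
2312: Jan 1 Monday, leap
2311: Jan 1 Sunday, common
2310: Jan 1 Saturday, common
2309: Jan 1 Friday, common
2309 matches on both conditions.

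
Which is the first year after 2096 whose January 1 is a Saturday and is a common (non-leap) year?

Jan 1 advances by 2 weekdays after a leap year and by 1 after a common year.
2096: Jan 1 is Sunday (leap).
2097: Tuesday
2098: Wednesday
2099: Thursday
2100: Friday
2101: Saturday
2101 begins on a Saturday and is a common year.

2101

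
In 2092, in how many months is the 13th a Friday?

Check the 13th of each month of 2092: Jan 13: Sun, Feb 13: Wed, Mar 13: Thu, Apr 13: Sun, May 13: Tue, Jun 13: Fri, Jul 13: Sun, Aug 13: Wed, Sep 13: Sat, Oct 13: Mon, Nov 13: Thu, Dec 13: Sat.
Friday occurs in June — 1 month.

1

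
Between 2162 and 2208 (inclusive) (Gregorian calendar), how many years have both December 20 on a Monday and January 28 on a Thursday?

5

Check each year's weekday for December 20 and January 28:
  2162: Mon/Thu ✓  2163: Tue/Fri  2164: Thu/Sat  2165: Fri/Mon  2166: Sat/Tue  2167: Sun/Wed  2168: Tue/Thu  2169: Wed/Sat  2170: Thu/Sun  2171: Fri/Mon  2172: Sun/Tue  2173: Mon/Thu ✓  2174: Tue/Fri  2175: Wed/Sat  …(19 more)…  2195: Sun/Wed  2196: Tue/Thu  2197: Wed/Sat  2198: Thu/Sun  2199: Fri/Mon  2200: Sat/Tue  2201: Sun/Wed  2202: Mon/Thu ✓  2203: Tue/Fri  2204: Thu/Sat  2205: Fri/Mon  2206: Sat/Tue  2207: Sun/Wed  2208: Tue/Thu
Both conditions hold in: 2162, 2173, 2179, 2190, 2202 — 5.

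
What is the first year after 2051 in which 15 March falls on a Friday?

From one year to the next, a fixed date's weekday advances by 1, or by 2 when a Feb 29 lies between the two dates.
2051: March 15 is Wednesday.
2052: Friday (+2)
15 March falls on a Friday in 2052.

2052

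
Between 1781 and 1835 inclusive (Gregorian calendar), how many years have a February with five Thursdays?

1

February has 28 days (29 in leap years); it has five Thursdays when Thursday falls among the first (month-length − 28) days — i.e. when February 1 is Thursday in a leap year (never in a common year).
February 1 by year: 1781:Thu 1782:Fri 1783:Sat 1784:Sun 1785:Tue 1786:Wed 1787:Thu 1788:Fri 1789:Sun 1790:Mon 1791:Tue 1792:Wed 1793:Fri 1794:Sat 1795:Sun …(25 more)… 1821:Thu 1822:Fri 1823:Sat 1824:Sun 1825:Tue 1826:Wed 1827:Thu 1828:Fri 1829:Sun 1830:Mon 1831:Tue 1832:Wed 1833:Fri 1834:Sat 1835:Sun
Years with five Thursdays: 1816 → 1.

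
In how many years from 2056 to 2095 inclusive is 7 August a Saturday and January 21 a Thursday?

4

Check each year's weekday for 7 August and January 21:
  2056: Mon/Fri  2057: Tue/Sun  2058: Wed/Mon  2059: Thu/Tue  2060: Sat/Wed  2061: Sun/Fri  2062: Mon/Sat  2063: Tue/Sun  2064: Thu/Mon  2065: Fri/Wed  2066: Sat/Thu ✓  2067: Sun/Fri  2068: Tue/Sat  2069: Wed/Mon  …(12 more)…  2082: Fri/Wed  2083: Sat/Thu ✓  2084: Mon/Fri  2085: Tue/Sun  2086: Wed/Mon  2087: Thu/Tue  2088: Sat/Wed  2089: Sun/Fri  2090: Mon/Sat  2091: Tue/Sun  2092: Thu/Mon  2093: Fri/Wed  2094: Sat/Thu ✓  2095: Sun/Fri
Both conditions hold in: 2066, 2077, 2083, 2094 — 4.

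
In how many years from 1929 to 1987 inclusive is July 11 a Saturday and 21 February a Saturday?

Check each year's weekday for July 11 and 21 February:
  1929: Thu/Thu  1930: Fri/Fri  1931: Sat/Sat ✓  1932: Mon/Sun  1933: Tue/Tue  1934: Wed/Wed  1935: Thu/Thu  1936: Sat/Fri  1937: Sun/Sun  1938: Mon/Mon  1939: Tue/Tue  1940: Thu/Wed  1941: Fri/Fri  1942: Sat/Sat ✓  …(31 more)…  1974: Thu/Thu  1975: Fri/Fri  1976: Sun/Sat  1977: Mon/Mon  1978: Tue/Tue  1979: Wed/Wed  1980: Fri/Thu  1981: Sat/Sat ✓  1982: Sun/Sun  1983: Mon/Mon  1984: Wed/Tue  1985: Thu/Thu  1986: Fri/Fri  1987: Sat/Sat ✓
Both conditions hold in: 1931, 1942, 1953, 1959, 1970, 1981, 1987 — 7.

7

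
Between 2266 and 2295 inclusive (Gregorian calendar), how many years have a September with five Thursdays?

September has 30 days; it has five Thursdays when Thursday falls among the first (month-length − 28) days — i.e. when September 1 is one of Thursday/Wednesday.
September 1 by year: 2266:Sat 2267:Sun 2268:Tue 2269:Wed✓ 2270:Thu✓ 2271:Fri 2272:Sun 2273:Mon 2274:Tue 2275:Wed✓ 2276:Fri 2277:Sat 2278:Sun 2279:Mon 2280:Wed✓ 2281:Thu✓ 2282:Fri 2283:Sat 2284:Mon 2285:Tue 2286:Wed✓ 2287:Thu✓ 2288:Sat 2289:Sun 2290:Mon 2291:Tue 2292:Thu✓ 2293:Fri 2294:Sat 2295:Sun
Years with five Thursdays: 2269, 2270, 2275, 2280, 2281, 2286, 2287, 2292 → 8.

8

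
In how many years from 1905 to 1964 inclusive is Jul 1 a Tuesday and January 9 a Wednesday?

2

Check each year's weekday for Jul 1 and January 9:
  1905: Sat/Mon  1906: Sun/Tue  1907: Mon/Wed  1908: Wed/Thu  1909: Thu/Sat  1910: Fri/Sun  1911: Sat/Mon  1912: Mon/Tue  1913: Tue/Thu  1914: Wed/Fri  1915: Thu/Sat  1916: Sat/Sun  1917: Sun/Tue  1918: Mon/Wed  …(32 more)…  1951: Sun/Tue  1952: Tue/Wed ✓  1953: Wed/Fri  1954: Thu/Sat  1955: Fri/Sun  1956: Sun/Mon  1957: Mon/Wed  1958: Tue/Thu  1959: Wed/Fri  1960: Fri/Sat  1961: Sat/Mon  1962: Sun/Tue  1963: Mon/Wed  1964: Wed/Thu
Both conditions hold in: 1924, 1952 — 2.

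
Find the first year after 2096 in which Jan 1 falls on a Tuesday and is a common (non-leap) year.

2097

Jan 1 advances by 2 weekdays after a leap year and by 1 after a common year.
2096: Jan 1 is Sunday (leap).
2097: Tuesday
2097 begins on a Tuesday and is a common year.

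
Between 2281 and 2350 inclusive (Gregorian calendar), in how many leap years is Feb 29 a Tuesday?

Leap years in 2281–2350: 16 of them.
Feb 29 weekday advances by 5 (mod 7) from one leap year to the next four years later (or differs when a century non-leap intervenes).
Leap-day weekdays: 2284:Fri 2288:Wed 2292:Mon 2296:Sat 2304:Mon 2308:Sat 2312:Thu 2316:Tue✓ 2320:Sun 2324:Fri 2328:Wed 2332:Mon 2336:Sat 2340:Thu 2344:Tue✓ 2348:Sun
Tuesday: 2316, 2344 → 2.

2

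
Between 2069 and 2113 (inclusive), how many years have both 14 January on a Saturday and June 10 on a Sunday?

2

Check each year's weekday for 14 January and June 10:
  2069: Mon/Mon  2070: Tue/Tue  2071: Wed/Wed  2072: Thu/Fri  2073: Sat/Sat  2074: Sun/Sun  2075: Mon/Mon  2076: Tue/Wed  2077: Thu/Thu  2078: Fri/Fri  2079: Sat/Sat  2080: Sun/Mon  2081: Tue/Tue  2082: Wed/Wed  …(17 more)…  2100: Thu/Thu  2101: Fri/Fri  2102: Sat/Sat  2103: Sun/Sun  2104: Mon/Tue  2105: Wed/Wed  2106: Thu/Thu  2107: Fri/Fri  2108: Sat/Sun ✓  2109: Mon/Mon  2110: Tue/Tue  2111: Wed/Wed  2112: Thu/Fri  2113: Sat/Sat
Both conditions hold in: 2096, 2108 — 2.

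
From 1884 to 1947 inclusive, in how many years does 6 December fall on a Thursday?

9

Track 6 December's weekday year by year (advancing +1, or +2 across a Feb 29):
  1884: Sat  1885: Sun (+1)  1886: Mon (+1)  1887: Tue (+1)  1888: Thu (+2) ✓
  1889: Fri (+1)  1890: Sat (+1)  1891: Sun (+1)  1892: Tue (+2)  1893: Wed (+1)
  1894: Thu (+1) ✓  1895: Fri (+1)  1896: Sun (+2)  1897: Mon (+1)  … (36 more years) …
  1934: Thu (+1) ✓  1935: Fri (+1)  1936: Sun (+2)  1937: Mon (+1)  1938: Tue (+1)
  1939: Wed (+1)  1940: Fri (+2)  1941: Sat (+1)  1942: Sun (+1)  1943: Mon (+1)
  1944: Wed (+2)  1945: Thu (+1) ✓  1946: Fri (+1)  1947: Sat (+1)
Thursday years: 1888, 1894, 1900, 1906, 1917, 1923, 1928, 1934, 1945 — 9 in total.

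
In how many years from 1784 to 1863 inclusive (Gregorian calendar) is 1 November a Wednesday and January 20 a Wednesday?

Check each year's weekday for 1 November and January 20:
  1784: Mon/Tue  1785: Tue/Thu  1786: Wed/Fri  1787: Thu/Sat  1788: Sat/Sun  1789: Sun/Tue  1790: Mon/Wed  1791: Tue/Thu  1792: Thu/Fri  1793: Fri/Sun  1794: Sat/Mon  1795: Sun/Tue  1796: Tue/Wed  1797: Wed/Fri  …(52 more)…  1850: Fri/Sun  1851: Sat/Mon  1852: Mon/Tue  1853: Tue/Thu  1854: Wed/Fri  1855: Thu/Sat  1856: Sat/Sun  1857: Sun/Tue  1858: Mon/Wed  1859: Tue/Thu  1860: Thu/Fri  1861: Fri/Sun  1862: Sat/Mon  1863: Sun/Tue
Both conditions hold in: no year — 0.

0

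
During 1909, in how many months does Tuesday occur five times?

4

A month of length L has five Tuesdays iff its first Tuesday is on day ≤ L−28 (so day 1–3 in a 31-day month, 1–2 in a 30-day month, day 1 in a leap February).
Checking each month of 1909: Jan starts Fri (31d); Feb starts Mon (28d); Mar starts Mon (31d) ✓; Apr starts Thu (30d); May starts Sat (31d); Jun starts Tue (30d) ✓; Jul starts Thu (31d); Aug starts Sun (31d) ✓; Sep starts Wed (30d); Oct starts Fri (31d); Nov starts Mon (30d) ✓; Dec starts Wed (31d).
Five-Tuesday months: March, June, August, November → 4.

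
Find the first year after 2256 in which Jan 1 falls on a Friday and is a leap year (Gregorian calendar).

Jan 1 advances by 2 weekdays after a leap year and by 1 after a common year.
2256: Jan 1 is Tuesday (leap).
2257: Thursday
2258: Friday
2259: Saturday
2260: Sunday (leap)
2261: Tuesday
2262: Wednesday
2263: Thursday
2264: Friday (leap)
2264 begins on a Friday and is a leap year.

2264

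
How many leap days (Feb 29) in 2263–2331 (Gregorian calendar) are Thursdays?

2

Leap years in 2263–2331: 16 of them.
Feb 29 weekday advances by 5 (mod 7) from one leap year to the next four years later (or differs when a century non-leap intervenes).
Leap-day weekdays: 2264:Mon 2268:Sat 2272:Thu✓ 2276:Tue 2280:Sun 2284:Fri 2288:Wed 2292:Mon 2296:Sat 2304:Mon 2308:Sat 2312:Thu✓ 2316:Tue 2320:Sun 2324:Fri 2328:Wed
Thursday: 2272, 2312 → 2.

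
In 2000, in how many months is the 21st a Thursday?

2

Check the 21st of each month of 2000: Jan 21: Fri, Feb 21: Mon, Mar 21: Tue, Apr 21: Fri, May 21: Sun, Jun 21: Wed, Jul 21: Fri, Aug 21: Mon, Sep 21: Thu, Oct 21: Sat, Nov 21: Tue, Dec 21: Thu.
Thursday occurs in September, December — 2 months.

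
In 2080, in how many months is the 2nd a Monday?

Check the 2nd of each month of 2080: Jan 2: Tue, Feb 2: Fri, Mar 2: Sat, Apr 2: Tue, May 2: Thu, Jun 2: Sun, Jul 2: Tue, Aug 2: Fri, Sep 2: Mon, Oct 2: Wed, Nov 2: Sat, Dec 2: Mon.
Monday occurs in September, December — 2 months.

2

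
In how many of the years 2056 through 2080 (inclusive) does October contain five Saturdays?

10

October has 31 days; it has five Saturdays when Saturday falls among the first (month-length − 28) days — i.e. when October 1 is one of Saturday/Friday/Thursday.
October 1 by year: 2056:Sun 2057:Mon 2058:Tue 2059:Wed 2060:Fri✓ 2061:Sat✓ 2062:Sun 2063:Mon 2064:Wed 2065:Thu✓ 2066:Fri✓ 2067:Sat✓ 2068:Mon 2069:Tue 2070:Wed 2071:Thu✓ 2072:Sat✓ 2073:Sun 2074:Mon 2075:Tue 2076:Thu✓ 2077:Fri✓ 2078:Sat✓ 2079:Sun 2080:Tue
Years with five Saturdays: 2060, 2061, 2065, 2066, 2067, 2071, 2072, 2076, 2077, 2078 → 10.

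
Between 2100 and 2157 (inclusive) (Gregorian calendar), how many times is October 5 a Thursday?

Track October 5's weekday year by year (advancing +1, or +2 across a Feb 29):
  2100: Tue  2101: Wed (+1)  2102: Thu (+1) ✓  2103: Fri (+1)  2104: Sun (+2)
  2105: Mon (+1)  2106: Tue (+1)  2107: Wed (+1)  2108: Fri (+2)  2109: Sat (+1)
  2110: Sun (+1)  2111: Mon (+1)  2112: Wed (+2)  2113: Thu (+1) ✓  … (30 more years) …
  2144: Mon (+2)  2145: Tue (+1)  2146: Wed (+1)  2147: Thu (+1) ✓  2148: Sat (+2)
  2149: Sun (+1)  2150: Mon (+1)  2151: Tue (+1)  2152: Thu (+2) ✓  2153: Fri (+1)
  2154: Sat (+1)  2155: Sun (+1)  2156: Tue (+2)  2157: Wed (+1)
Thursday years: 2102, 2113, 2119, 2124, 2130, 2141, 2147, 2152 — 8 in total.

8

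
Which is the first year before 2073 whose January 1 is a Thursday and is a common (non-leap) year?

2071

Jan 1 advances by 2 weekdays after a leap year and by 1 after a common year.
2073: Jan 1 is Sunday.
2072: Friday (leap)
2071: Thursday
2071 begins on a Thursday and is a common year.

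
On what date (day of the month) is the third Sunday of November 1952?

16

November 1, 1952 is a Saturday, so the first Sunday is the 2nd.
The third Sunday is 2 + 14 = 16.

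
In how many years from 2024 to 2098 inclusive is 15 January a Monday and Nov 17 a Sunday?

3

Check each year's weekday for 15 January and Nov 17:
  2024: Mon/Sun ✓  2025: Wed/Mon  2026: Thu/Tue  2027: Fri/Wed  2028: Sat/Fri  2029: Mon/Sat  2030: Tue/Sun  2031: Wed/Mon  2032: Thu/Wed  2033: Sat/Thu  2034: Sun/Fri  2035: Mon/Sat  2036: Tue/Mon  2037: Thu/Tue  …(47 more)…  2085: Mon/Sat  2086: Tue/Sun  2087: Wed/Mon  2088: Thu/Wed  2089: Sat/Thu  2090: Sun/Fri  2091: Mon/Sat  2092: Tue/Mon  2093: Thu/Tue  2094: Fri/Wed  2095: Sat/Thu  2096: Sun/Sat  2097: Tue/Sun  2098: Wed/Mon
Both conditions hold in: 2024, 2052, 2080 — 3.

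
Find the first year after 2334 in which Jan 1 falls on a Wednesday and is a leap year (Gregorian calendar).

Jan 1 advances by 2 weekdays after a leap year and by 1 after a common year.
2334: Jan 1 is Monday.
2335: Tuesday
2336: Wednesday (leap)
2336 begins on a Wednesday and is a leap year.

2336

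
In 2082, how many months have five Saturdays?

A month of length L has five Saturdays iff its first Saturday is on day ≤ L−28 (so day 1–3 in a 31-day month, 1–2 in a 30-day month, day 1 in a leap February).
Checking each month of 2082: Jan starts Thu (31d) ✓; Feb starts Sun (28d); Mar starts Sun (31d); Apr starts Wed (30d); May starts Fri (31d) ✓; Jun starts Mon (30d); Jul starts Wed (31d); Aug starts Sat (31d) ✓; Sep starts Tue (30d); Oct starts Thu (31d) ✓; Nov starts Sun (30d); Dec starts Tue (31d).
Five-Saturday months: January, May, August, October → 4.

4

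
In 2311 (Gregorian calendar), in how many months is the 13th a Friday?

Check the 13th of each month of 2311: Jan 13: Fri, Feb 13: Mon, Mar 13: Mon, Apr 13: Thu, May 13: Sat, Jun 13: Tue, Jul 13: Thu, Aug 13: Sun, Sep 13: Wed, Oct 13: Fri, Nov 13: Mon, Dec 13: Wed.
Friday occurs in January, October — 2 months.

2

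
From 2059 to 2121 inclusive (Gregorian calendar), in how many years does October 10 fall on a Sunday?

Track October 10's weekday year by year (advancing +1, or +2 across a Feb 29):
  2059: Fri  2060: Sun (+2) ✓  2061: Mon (+1)  2062: Tue (+1)  2063: Wed (+1)
  2064: Fri (+2)  2065: Sat (+1)  2066: Sun (+1) ✓  2067: Mon (+1)  2068: Wed (+2)
  2069: Thu (+1)  2070: Fri (+1)  2071: Sat (+1)  2072: Mon (+2)  … (35 more years) …
  2108: Wed (+2)  2109: Thu (+1)  2110: Fri (+1)  2111: Sat (+1)  2112: Mon (+2)
  2113: Tue (+1)  2114: Wed (+1)  2115: Thu (+1)  2116: Sat (+2)  2117: Sun (+1) ✓
  2118: Mon (+1)  2119: Tue (+1)  2120: Thu (+2)  2121: Fri (+1)
Sunday years: 2060, 2066, 2077, 2083, 2088, 2094, 2100, 2106, 2117 — 9 in total.

9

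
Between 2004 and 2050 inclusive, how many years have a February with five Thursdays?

February has 28 days (29 in leap years); it has five Thursdays when Thursday falls among the first (month-length − 28) days — i.e. when February 1 is Thursday in a leap year (never in a common year).
February 1 by year: 2004:Sun 2005:Tue 2006:Wed 2007:Thu 2008:Fri 2009:Sun 2010:Mon 2011:Tue 2012:Wed 2013:Fri 2014:Sat 2015:Sun 2016:Mon 2017:Wed 2018:Thu …(17 more)… 2036:Fri 2037:Sun 2038:Mon 2039:Tue 2040:Wed 2041:Fri 2042:Sat 2043:Sun 2044:Mon 2045:Wed 2046:Thu 2047:Fri 2048:Sat 2049:Mon 2050:Tue
Years with five Thursdays: 2024 → 1.

1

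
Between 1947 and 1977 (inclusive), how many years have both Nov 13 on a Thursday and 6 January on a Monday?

4

Check each year's weekday for Nov 13 and 6 January:
  1947: Thu/Mon ✓  1948: Sat/Tue  1949: Sun/Thu  1950: Mon/Fri  1951: Tue/Sat  1952: Thu/Sun  1953: Fri/Tue  1954: Sat/Wed  1955: Sun/Thu  1956: Tue/Fri  1957: Wed/Sun  1958: Thu/Mon ✓  1959: Fri/Tue  1960: Sun/Wed  …(3 more)…  1964: Fri/Mon  1965: Sat/Wed  1966: Sun/Thu  1967: Mon/Fri  1968: Wed/Sat  1969: Thu/Mon ✓  1970: Fri/Tue  1971: Sat/Wed  1972: Mon/Thu  1973: Tue/Sat  1974: Wed/Sun  1975: Thu/Mon ✓  1976: Sat/Tue  1977: Sun/Thu
Both conditions hold in: 1947, 1958, 1969, 1975 — 4.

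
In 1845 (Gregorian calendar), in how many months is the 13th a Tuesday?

Check the 13th of each month of 1845: Jan 13: Mon, Feb 13: Thu, Mar 13: Thu, Apr 13: Sun, May 13: Tue, Jun 13: Fri, Jul 13: Sun, Aug 13: Wed, Sep 13: Sat, Oct 13: Mon, Nov 13: Thu, Dec 13: Sat.
Tuesday occurs in May — 1 month.

1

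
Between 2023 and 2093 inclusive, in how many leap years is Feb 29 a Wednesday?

2

Leap years in 2023–2093: 18 of them.
Feb 29 weekday advances by 5 (mod 7) from one leap year to the next four years later (or differs when a century non-leap intervenes).
Leap-day weekdays: 2024:Thu 2028:Tue 2032:Sun 2036:Fri 2040:Wed✓ 2044:Mon 2048:Sat 2052:Thu 2056:Tue 2060:Sun 2064:Fri 2068:Wed✓ 2072:Mon 2076:Sat 2080:Thu 2084:Tue 2088:Sun 2092:Fri
Wednesday: 2040, 2068 → 2.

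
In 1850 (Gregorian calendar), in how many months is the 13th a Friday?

Check the 13th of each month of 1850: Jan 13: Sun, Feb 13: Wed, Mar 13: Wed, Apr 13: Sat, May 13: Mon, Jun 13: Thu, Jul 13: Sat, Aug 13: Tue, Sep 13: Fri, Oct 13: Sun, Nov 13: Wed, Dec 13: Fri.
Friday occurs in September, December — 2 months.

2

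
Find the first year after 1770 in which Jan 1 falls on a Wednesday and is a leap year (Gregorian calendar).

Jan 1 advances by 2 weekdays after a leap year and by 1 after a common year.
1770: Jan 1 is Monday.
1771: Tuesday
1772: Wednesday (leap)
1772 begins on a Wednesday and is a leap year.

1772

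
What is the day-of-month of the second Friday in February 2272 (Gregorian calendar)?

February 1, 2272 is a Thursday, so the first Friday is the 2nd.
The second Friday is 2 + 7 = 9.

9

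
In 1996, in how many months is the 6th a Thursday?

1

Check the 6th of each month of 1996: Jan 6: Sat, Feb 6: Tue, Mar 6: Wed, Apr 6: Sat, May 6: Mon, Jun 6: Thu, Jul 6: Sat, Aug 6: Tue, Sep 6: Fri, Oct 6: Sun, Nov 6: Wed, Dec 6: Fri.
Thursday occurs in June — 1 month.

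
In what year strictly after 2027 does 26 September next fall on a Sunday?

From one year to the next, a fixed date's weekday advances by 1, or by 2 when a Feb 29 lies between the two dates.
2027: September 26 is Sunday.
2028: Tuesday (+2)
2029: Wednesday (+1)
2030: Thursday (+1)
2031: Friday (+1)
2032: Sunday (+2)
26 September falls on a Sunday in 2032.

2032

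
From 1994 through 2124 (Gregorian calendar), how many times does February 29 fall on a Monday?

4

Leap years in 1994–2124: 32 of them.
Feb 29 weekday advances by 5 (mod 7) from one leap year to the next four years later (or differs when a century non-leap intervenes).
Leap-day weekdays: 1996:Thu 2000:Tue 2004:Sun 2008:Fri 2012:Wed 2016:Mon✓ 2020:Sat 2024:Thu 2028:Tue 2032:Sun 2036:Fri 2040:Wed 2044:Mon✓ …(6 more)… 2072:Mon✓ 2076:Sat 2080:Thu 2084:Tue 2088:Sun 2092:Fri 2096:Wed 2104:Fri 2108:Wed 2112:Mon✓ 2116:Sat 2120:Thu 2124:Tue
Monday: 2016, 2044, 2072, 2112 → 4.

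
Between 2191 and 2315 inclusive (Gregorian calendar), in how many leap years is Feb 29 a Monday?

6

Leap years in 2191–2315: 29 of them.
Feb 29 weekday advances by 5 (mod 7) from one leap year to the next four years later (or differs when a century non-leap intervenes).
Leap-day weekdays: 2192:Wed 2196:Mon✓ 2204:Wed 2208:Mon✓ 2212:Sat 2216:Thu 2220:Tue 2224:Sun 2228:Fri 2232:Wed 2236:Mon✓ 2240:Sat 2244:Thu …(3 more)… 2260:Wed 2264:Mon✓ 2268:Sat 2272:Thu 2276:Tue 2280:Sun 2284:Fri 2288:Wed 2292:Mon✓ 2296:Sat 2304:Mon✓ 2308:Sat 2312:Thu
Monday: 2196, 2208, 2236, 2264, 2292, 2304 → 6.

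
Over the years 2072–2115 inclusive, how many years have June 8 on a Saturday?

Track June 8's weekday year by year (advancing +1, or +2 across a Feb 29):
  2072: Wed  2073: Thu (+1)  2074: Fri (+1)  2075: Sat (+1) ✓  2076: Mon (+2)
  2077: Tue (+1)  2078: Wed (+1)  2079: Thu (+1)  2080: Sat (+2) ✓  2081: Sun (+1)
  2082: Mon (+1)  2083: Tue (+1)  2084: Thu (+2)  2085: Fri (+1)  … (16 more years) …
  2102: Thu (+1)  2103: Fri (+1)  2104: Sun (+2)  2105: Mon (+1)  2106: Tue (+1)
  2107: Wed (+1)  2108: Fri (+2)  2109: Sat (+1) ✓  2110: Sun (+1)  2111: Mon (+1)
  2112: Wed (+2)  2113: Thu (+1)  2114: Fri (+1)  2115: Sat (+1) ✓
Saturday years: 2075, 2080, 2086, 2097, 2109, 2115 — 6 in total.

6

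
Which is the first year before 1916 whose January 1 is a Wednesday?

Jan 1 advances by 2 weekdays after a leap year and by 1 after a common year.
1916: Jan 1 is Saturday (leap).
1915: Friday
1914: Thursday
1913: Wednesday
1913 begins on a Wednesday

1913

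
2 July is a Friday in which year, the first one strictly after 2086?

From one year to the next, a fixed date's weekday advances by 1, or by 2 when a Feb 29 lies between the two dates.
2086: July 2 is Tuesday.
2087: Wednesday (+1)
2088: Friday (+2)
2 July falls on a Friday in 2088.

2088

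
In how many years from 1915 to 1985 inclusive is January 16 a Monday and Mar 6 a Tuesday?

Check each year's weekday for January 16 and Mar 6:
  1915: Sat/Sat  1916: Sun/Mon  1917: Tue/Tue  1918: Wed/Wed  1919: Thu/Thu  1920: Fri/Sat  1921: Sun/Sun  1922: Mon/Mon  1923: Tue/Tue  1924: Wed/Thu  1925: Fri/Fri  1926: Sat/Sat  1927: Sun/Sun  1928: Mon/Tue ✓  …(43 more)…  1972: Sun/Mon  1973: Tue/Tue  1974: Wed/Wed  1975: Thu/Thu  1976: Fri/Sat  1977: Sun/Sun  1978: Mon/Mon  1979: Tue/Tue  1980: Wed/Thu  1981: Fri/Fri  1982: Sat/Sat  1983: Sun/Sun  1984: Mon/Tue ✓  1985: Wed/Wed
Both conditions hold in: 1928, 1956, 1984 — 3.

3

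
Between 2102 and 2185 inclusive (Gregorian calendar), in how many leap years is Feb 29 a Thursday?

Leap years in 2102–2185: 21 of them.
Feb 29 weekday advances by 5 (mod 7) from one leap year to the next four years later (or differs when a century non-leap intervenes).
Leap-day weekdays: 2104:Fri 2108:Wed 2112:Mon 2116:Sat 2120:Thu✓ 2124:Tue 2128:Sun 2132:Fri 2136:Wed 2140:Mon 2144:Sat 2148:Thu✓ 2152:Tue 2156:Sun 2160:Fri 2164:Wed 2168:Mon 2172:Sat 2176:Thu✓ 2180:Tue 2184:Sun
Thursday: 2120, 2148, 2176 → 3.

3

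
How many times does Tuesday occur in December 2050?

December 2050 has 31 days and begins on Thursday.
The first Tuesday is December 6.
Tuesdays fall on 6, 13, 20, 27 — that's 4.

4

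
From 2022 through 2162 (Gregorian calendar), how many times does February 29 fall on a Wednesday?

Leap years in 2022–2162: 34 of them.
Feb 29 weekday advances by 5 (mod 7) from one leap year to the next four years later (or differs when a century non-leap intervenes).
Leap-day weekdays: 2024:Thu 2028:Tue 2032:Sun 2036:Fri 2040:Wed✓ 2044:Mon 2048:Sat 2052:Thu 2056:Tue 2060:Sun 2064:Fri 2068:Wed✓ 2072:Mon …(8 more)… 2112:Mon 2116:Sat 2120:Thu 2124:Tue 2128:Sun 2132:Fri 2136:Wed✓ 2140:Mon 2144:Sat 2148:Thu 2152:Tue 2156:Sun 2160:Fri
Wednesday: 2040, 2068, 2096, 2108, 2136 → 5.

5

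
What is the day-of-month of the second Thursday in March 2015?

12

March 1, 2015 is a Sunday, so the first Thursday is the 5th.
The second Thursday is 5 + 7 = 12.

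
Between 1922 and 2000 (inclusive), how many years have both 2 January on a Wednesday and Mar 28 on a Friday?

Check each year's weekday for 2 January and Mar 28:
  1922: Mon/Tue  1923: Tue/Wed  1924: Wed/Fri ✓  1925: Fri/Sat  1926: Sat/Sun  1927: Sun/Mon  1928: Mon/Wed  1929: Wed/Thu  1930: Thu/Fri  1931: Fri/Sat  1932: Sat/Mon  1933: Mon/Tue  1934: Tue/Wed  1935: Wed/Thu  …(51 more)…  1987: Fri/Sat  1988: Sat/Mon  1989: Mon/Tue  1990: Tue/Wed  1991: Wed/Thu  1992: Thu/Sat  1993: Sat/Sun  1994: Sun/Mon  1995: Mon/Tue  1996: Tue/Thu  1997: Thu/Fri  1998: Fri/Sat  1999: Sat/Sun  2000: Sun/Tue
Both conditions hold in: 1924, 1952, 1980 — 3.

3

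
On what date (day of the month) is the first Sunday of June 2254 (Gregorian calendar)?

June 1, 2254 is a Thursday, so the first Sunday is the 4th.
The first Sunday is 4 + 0 = 4.

4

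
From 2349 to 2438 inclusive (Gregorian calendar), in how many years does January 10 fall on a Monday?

Track January 10's weekday year by year (advancing +1, or +2 across a Feb 29):
  2349: Mon ✓  2350: Tue (+1)  2351: Wed (+1)  2352: Thu (+1)  2353: Sat (+2)
  2354: Sun (+1)  2355: Mon (+1) ✓  2356: Tue (+1)  2357: Thu (+2)  2358: Fri (+1)
  2359: Sat (+1)  2360: Sun (+1)  2361: Tue (+2)  2362: Wed (+1)  … (62 more years) …
  2425: Fri (+2)  2426: Sat (+1)  2427: Sun (+1)  2428: Mon (+1) ✓  2429: Wed (+2)
  2430: Thu (+1)  2431: Fri (+1)  2432: Sat (+1)  2433: Mon (+2) ✓  2434: Tue (+1)
  2435: Wed (+1)  2436: Thu (+1)  2437: Sat (+2)  2438: Sun (+1)
Monday years: 2349, 2355, 2366, 2372, 2377, 2383, 2394, 2400, 2405, 2411, 2422, 2428, 2433 — 13 in total.

13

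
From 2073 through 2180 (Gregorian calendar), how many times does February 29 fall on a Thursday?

Leap years in 2073–2180: 26 of them.
Feb 29 weekday advances by 5 (mod 7) from one leap year to the next four years later (or differs when a century non-leap intervenes).
Leap-day weekdays: 2076:Sat 2080:Thu✓ 2084:Tue 2088:Sun 2092:Fri 2096:Wed 2104:Fri 2108:Wed 2112:Mon 2116:Sat 2120:Thu✓ 2124:Tue 2128:Sun 2132:Fri 2136:Wed 2140:Mon 2144:Sat 2148:Thu✓ 2152:Tue 2156:Sun 2160:Fri 2164:Wed 2168:Mon 2172:Sat 2176:Thu✓ 2180:Tue
Thursday: 2080, 2120, 2148, 2176 → 4.

4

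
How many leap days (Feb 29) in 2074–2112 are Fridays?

2

Leap years in 2074–2112: 9 of them.
Feb 29 weekday advances by 5 (mod 7) from one leap year to the next four years later (or differs when a century non-leap intervenes).
Leap-day weekdays: 2076:Sat 2080:Thu 2084:Tue 2088:Sun 2092:Fri✓ 2096:Wed 2104:Fri✓ 2108:Wed 2112:Mon
Friday: 2092, 2104 → 2.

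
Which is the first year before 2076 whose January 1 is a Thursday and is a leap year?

2060

Jan 1 advances by 2 weekdays after a leap year and by 1 after a common year.
2076: Jan 1 is Wednesday (leap).
2075: Tuesday
2074: Monday
2073: Sunday
2072: Friday (leap)
2071: Thursday
2070: Wednesday
2069: Tuesday
2068: Sunday (leap)
2067: Saturday
2066: Friday
2065: Thursday
2064: Tuesday (leap)
2063: Monday
2062: Sunday
2061: Saturday
2060: Thursday (leap)
2060 begins on a Thursday and is a leap year.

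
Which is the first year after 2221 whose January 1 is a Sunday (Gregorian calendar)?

2226

Jan 1 advances by 2 weekdays after a leap year and by 1 after a common year.
2221: Jan 1 is Monday.
2222: Tuesday
2223: Wednesday
2224: Thursday (leap)
2225: Saturday
2226: Sunday
2226 begins on a Sunday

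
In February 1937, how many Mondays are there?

4

February 1937 has 28 days and begins on Monday.
The first Monday is February 1.
Mondays fall on 1, 8, 15, 22 — that's 4.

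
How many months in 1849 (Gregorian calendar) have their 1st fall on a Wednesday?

1

Check the 1st of each month of 1849: Jan 1: Mon, Feb 1: Thu, Mar 1: Thu, Apr 1: Sun, May 1: Tue, Jun 1: Fri, Jul 1: Sun, Aug 1: Wed, Sep 1: Sat, Oct 1: Mon, Nov 1: Thu, Dec 1: Sat.
Wednesday occurs in August — 1 month.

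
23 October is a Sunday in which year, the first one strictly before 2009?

From one year to the next, a fixed date's weekday advances by 1, or by 2 when a Feb 29 lies between the two dates.
2009: October 23 is Friday.
2008: Thursday (−1)
2007: Tuesday (−2)
2006: Monday (−1)
2005: Sunday (−1)
23 October falls on a Sunday in 2005.

2005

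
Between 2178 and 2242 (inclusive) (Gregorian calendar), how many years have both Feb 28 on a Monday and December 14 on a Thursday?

2

Check each year's weekday for Feb 28 and December 14:
  2178: Sat/Mon  2179: Sun/Tue  2180: Mon/Thu ✓  2181: Wed/Fri  2182: Thu/Sat  2183: Fri/Sun  2184: Sat/Tue  2185: Mon/Wed  2186: Tue/Thu  2187: Wed/Fri  2188: Thu/Sun  2189: Sat/Mon  2190: Sun/Tue  2191: Mon/Wed  …(37 more)…  2229: Sat/Mon  2230: Sun/Tue  2231: Mon/Wed  2232: Tue/Fri  2233: Thu/Sat  2234: Fri/Sun  2235: Sat/Mon  2236: Sun/Wed  2237: Tue/Thu  2238: Wed/Fri  2239: Thu/Sat  2240: Fri/Mon  2241: Sun/Tue  2242: Mon/Wed
Both conditions hold in: 2180, 2220 — 2.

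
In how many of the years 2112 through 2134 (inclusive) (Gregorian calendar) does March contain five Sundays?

March has 31 days; it has five Sundays when Sunday falls among the first (month-length − 28) days — i.e. when March 1 is one of Sunday/Saturday/Friday.
March 1 by year: 2112:Tue 2113:Wed 2114:Thu 2115:Fri✓ 2116:Sun✓ 2117:Mon 2118:Tue 2119:Wed 2120:Fri✓ 2121:Sat✓ 2122:Sun✓ 2123:Mon 2124:Wed 2125:Thu 2126:Fri✓ 2127:Sat✓ 2128:Mon 2129:Tue 2130:Wed 2131:Thu 2132:Sat✓ 2133:Sun✓ 2134:Mon
Years with five Sundays: 2115, 2116, 2120, 2121, 2122, 2126, 2127, 2132, 2133 → 9.

9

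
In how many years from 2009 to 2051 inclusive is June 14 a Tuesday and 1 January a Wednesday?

Check each year's weekday for June 14 and 1 January:
  2009: Sun/Thu  2010: Mon/Fri  2011: Tue/Sat  2012: Thu/Sun  2013: Fri/Tue  2014: Sat/Wed  2015: Sun/Thu  2016: Tue/Fri  2017: Wed/Sun  2018: Thu/Mon  2019: Fri/Tue  2020: Sun/Wed  2021: Mon/Fri  2022: Tue/Sat  …(15 more)…  2038: Mon/Fri  2039: Tue/Sat  2040: Thu/Sun  2041: Fri/Tue  2042: Sat/Wed  2043: Sun/Thu  2044: Tue/Fri  2045: Wed/Sun  2046: Thu/Mon  2047: Fri/Tue  2048: Sun/Wed  2049: Mon/Fri  2050: Tue/Sat  2051: Wed/Sun
Both conditions hold in: no year — 0.

0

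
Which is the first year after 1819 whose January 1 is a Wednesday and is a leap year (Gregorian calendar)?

Jan 1 advances by 2 weekdays after a leap year and by 1 after a common year.
1819: Jan 1 is Friday.
1820: Saturday (leap)
1821: Monday
1822: Tuesday
1823: Wednesday
1824: Thursday (leap)
1825: Saturday
1826: Sunday
1827: Monday
1828: Tuesday (leap)
1829: Thursday
1830: Friday
1831: Saturday
1832: Sunday (leap)
1833: Tuesday
1834: Wednesday
1835: Thursday
1836: Friday (leap)
1837: Sunday
1838: Monday
1839: Tuesday
1840: Wednesday (leap)
1840 begins on a Wednesday and is a leap year.

1840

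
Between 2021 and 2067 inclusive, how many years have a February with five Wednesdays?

1

February has 28 days (29 in leap years); it has five Wednesdays when Wednesday falls among the first (month-length − 28) days — i.e. when February 1 is Wednesday in a leap year (never in a common year).
February 1 by year: 2021:Mon 2022:Tue 2023:Wed 2024:Thu 2025:Sat 2026:Sun 2027:Mon 2028:Tue 2029:Thu 2030:Fri 2031:Sat 2032:Sun 2033:Tue 2034:Wed 2035:Thu …(17 more)… 2053:Sat 2054:Sun 2055:Mon 2056:Tue 2057:Thu 2058:Fri 2059:Sat 2060:Sun 2061:Tue 2062:Wed 2063:Thu 2064:Fri 2065:Sun 2066:Mon 2067:Tue
Years with five Wednesdays: 2040 → 1.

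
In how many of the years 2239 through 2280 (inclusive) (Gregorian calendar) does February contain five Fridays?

1

February has 28 days (29 in leap years); it has five Fridays when Friday falls among the first (month-length − 28) days — i.e. when February 1 is Friday in a leap year (never in a common year).
February 1 by year: 2239:Fri 2240:Sat 2241:Mon 2242:Tue 2243:Wed 2244:Thu 2245:Sat 2246:Sun 2247:Mon 2248:Tue 2249:Thu 2250:Fri 2251:Sat 2252:Sun 2253:Tue …(12 more)… 2266:Thu 2267:Fri 2268:Sat 2269:Mon 2270:Tue 2271:Wed 2272:Thu 2273:Sat 2274:Sun 2275:Mon 2276:Tue 2277:Thu 2278:Fri 2279:Sat 2280:Sun
Years with five Fridays: 2256 → 1.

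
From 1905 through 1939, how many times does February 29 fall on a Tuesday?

1

Leap years in 1905–1939: 8 of them.
Feb 29 weekday advances by 5 (mod 7) from one leap year to the next four years later (or differs when a century non-leap intervenes).
Leap-day weekdays: 1908:Sat 1912:Thu 1916:Tue✓ 1920:Sun 1924:Fri 1928:Wed 1932:Mon 1936:Sat
Tuesday: 1916 → 1.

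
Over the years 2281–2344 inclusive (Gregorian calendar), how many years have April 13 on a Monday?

10

Track April 13's weekday year by year (advancing +1, or +2 across a Feb 29):
  2281: Wed  2282: Thu (+1)  2283: Fri (+1)  2284: Sun (+2)  2285: Mon (+1) ✓
  2286: Tue (+1)  2287: Wed (+1)  2288: Fri (+2)  2289: Sat (+1)  2290: Sun (+1)
  2291: Mon (+1) ✓  2292: Wed (+2)  2293: Thu (+1)  2294: Fri (+1)  … (36 more years) …
  2331: Mon (+1) ✓  2332: Wed (+2)  2333: Thu (+1)  2334: Fri (+1)  2335: Sat (+1)
  2336: Mon (+2) ✓  2337: Tue (+1)  2338: Wed (+1)  2339: Thu (+1)  2340: Sat (+2)
  2341: Sun (+1)  2342: Mon (+1) ✓  2343: Tue (+1)  2344: Thu (+2)
Monday years: 2285, 2291, 2296, 2303, 2308, 2314, 2325, 2331, 2336, 2342 — 10 in total.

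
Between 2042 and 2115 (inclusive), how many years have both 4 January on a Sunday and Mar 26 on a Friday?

Check each year's weekday for 4 January and Mar 26:
  2042: Sat/Wed  2043: Sun/Thu  2044: Mon/Sat  2045: Wed/Sun  2046: Thu/Mon  2047: Fri/Tue  2048: Sat/Thu  2049: Mon/Fri  2050: Tue/Sat  2051: Wed/Sun  2052: Thu/Tue  2053: Sat/Wed  2054: Sun/Thu  2055: Mon/Fri  …(46 more)…  2102: Wed/Sun  2103: Thu/Mon  2104: Fri/Wed  2105: Sun/Thu  2106: Mon/Fri  2107: Tue/Sat  2108: Wed/Mon  2109: Fri/Tue  2110: Sat/Wed  2111: Sun/Thu  2112: Mon/Sat  2113: Wed/Sun  2114: Thu/Mon  2115: Fri/Tue
Both conditions hold in: 2060, 2088 — 2.

2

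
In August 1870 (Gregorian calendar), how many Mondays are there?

5

August 1870 has 31 days and begins on Monday.
The first Monday is August 1.
Mondays fall on 1, 8, 15, 22, 29 — that's 5.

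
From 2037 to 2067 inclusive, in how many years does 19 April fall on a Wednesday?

4

Track 19 April's weekday year by year (advancing +1, or +2 across a Feb 29):
  2037: Sun  2038: Mon (+1)  2039: Tue (+1)  2040: Thu (+2)  2041: Fri (+1)
  2042: Sat (+1)  2043: Sun (+1)  2044: Tue (+2)  2045: Wed (+1) ✓  2046: Thu (+1)
  2047: Fri (+1)  2048: Sun (+2)  2049: Mon (+1)  2050: Tue (+1)  … (3 more years) …
  2054: Sun (+1)  2055: Mon (+1)  2056: Wed (+2) ✓  2057: Thu (+1)  2058: Fri (+1)
  2059: Sat (+1)  2060: Mon (+2)  2061: Tue (+1)  2062: Wed (+1) ✓  2063: Thu (+1)
  2064: Sat (+2)  2065: Sun (+1)  2066: Mon (+1)  2067: Tue (+1)
Wednesday years: 2045, 2051, 2056, 2062 — 4 in total.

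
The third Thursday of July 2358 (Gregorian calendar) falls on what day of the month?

17

July 1, 2358 is a Tuesday, so the first Thursday is the 3rd.
The third Thursday is 3 + 14 = 17.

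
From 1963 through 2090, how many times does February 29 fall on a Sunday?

Leap years in 1963–2090: 32 of them.
Feb 29 weekday advances by 5 (mod 7) from one leap year to the next four years later (or differs when a century non-leap intervenes).
Leap-day weekdays: 1964:Sat 1968:Thu 1972:Tue 1976:Sun✓ 1980:Fri 1984:Wed 1988:Mon 1992:Sat 1996:Thu 2000:Tue 2004:Sun✓ 2008:Fri 2012:Wed …(6 more)… 2040:Wed 2044:Mon 2048:Sat 2052:Thu 2056:Tue 2060:Sun✓ 2064:Fri 2068:Wed 2072:Mon 2076:Sat 2080:Thu 2084:Tue 2088:Sun✓
Sunday: 1976, 2004, 2032, 2060, 2088 → 5.

5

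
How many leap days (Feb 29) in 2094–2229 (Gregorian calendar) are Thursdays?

Leap years in 2094–2229: 32 of them.
Feb 29 weekday advances by 5 (mod 7) from one leap year to the next four years later (or differs when a century non-leap intervenes).
Leap-day weekdays: 2096:Wed 2104:Fri 2108:Wed 2112:Mon 2116:Sat 2120:Thu✓ 2124:Tue 2128:Sun 2132:Fri 2136:Wed 2140:Mon 2144:Sat 2148:Thu✓ …(6 more)… 2176:Thu✓ 2180:Tue 2184:Sun 2188:Fri 2192:Wed 2196:Mon 2204:Wed 2208:Mon 2212:Sat 2216:Thu✓ 2220:Tue 2224:Sun 2228:Fri
Thursday: 2120, 2148, 2176, 2216 → 4.

4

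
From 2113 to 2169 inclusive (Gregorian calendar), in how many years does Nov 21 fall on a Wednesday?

8

Track Nov 21's weekday year by year (advancing +1, or +2 across a Feb 29):
  2113: Tue  2114: Wed (+1) ✓  2115: Thu (+1)  2116: Sat (+2)  2117: Sun (+1)
  2118: Mon (+1)  2119: Tue (+1)  2120: Thu (+2)  2121: Fri (+1)  2122: Sat (+1)
  2123: Sun (+1)  2124: Tue (+2)  2125: Wed (+1) ✓  2126: Thu (+1)  … (29 more years) …
  2156: Sun (+2)  2157: Mon (+1)  2158: Tue (+1)  2159: Wed (+1) ✓  2160: Fri (+2)
  2161: Sat (+1)  2162: Sun (+1)  2163: Mon (+1)  2164: Wed (+2) ✓  2165: Thu (+1)
  2166: Fri (+1)  2167: Sat (+1)  2168: Mon (+2)  2169: Tue (+1)
Wednesday years: 2114, 2125, 2131, 2136, 2142, 2153, 2159, 2164 — 8 in total.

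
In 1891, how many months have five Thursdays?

5

A month of length L has five Thursdays iff its first Thursday is on day ≤ L−28 (so day 1–3 in a 31-day month, 1–2 in a 30-day month, day 1 in a leap February).
Checking each month of 1891: Jan starts Thu (31d) ✓; Feb starts Sun (28d); Mar starts Sun (31d); Apr starts Wed (30d) ✓; May starts Fri (31d); Jun starts Mon (30d); Jul starts Wed (31d) ✓; Aug starts Sat (31d); Sep starts Tue (30d); Oct starts Thu (31d) ✓; Nov starts Sun (30d); Dec starts Tue (31d) ✓.
Five-Thursday months: January, April, July, October, December → 5.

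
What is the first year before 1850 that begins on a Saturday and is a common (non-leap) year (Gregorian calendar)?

1842

Jan 1 advances by 2 weekdays after a leap year and by 1 after a common year.
1850: Jan 1 is Tuesday.
1849: Monday
1848: Saturday (leap)
1847: Friday
1846: Thursday
1845: Wednesday
1844: Monday (leap)
1843: Sunday
1842: Saturday
1842 begins on a Saturday and is a common year.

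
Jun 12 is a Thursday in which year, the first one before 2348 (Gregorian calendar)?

2347

From one year to the next, a fixed date's weekday advances by 1, or by 2 when a Feb 29 lies between the two dates.
2348: June 12 is Saturday.
2347: Thursday (−2)
Jun 12 falls on a Thursday in 2347.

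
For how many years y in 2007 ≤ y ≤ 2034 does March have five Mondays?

12

March has 31 days; it has five Mondays when Monday falls among the first (month-length − 28) days — i.e. when March 1 is one of Monday/Sunday/Saturday.
March 1 by year: 2007:Thu 2008:Sat✓ 2009:Sun✓ 2010:Mon✓ 2011:Tue 2012:Thu 2013:Fri 2014:Sat✓ 2015:Sun✓ 2016:Tue 2017:Wed 2018:Thu 2019:Fri 2020:Sun✓ 2021:Mon✓ 2022:Tue 2023:Wed 2024:Fri 2025:Sat✓ 2026:Sun✓ 2027:Mon✓ 2028:Wed 2029:Thu 2030:Fri 2031:Sat✓ 2032:Mon✓ 2033:Tue 2034:Wed
Years with five Mondays: 2008, 2009, 2010, 2014, 2015, 2020, 2021, 2025, 2026, 2027, 2031, 2032 → 12.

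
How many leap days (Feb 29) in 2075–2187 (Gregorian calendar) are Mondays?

Leap years in 2075–2187: 27 of them.
Feb 29 weekday advances by 5 (mod 7) from one leap year to the next four years later (or differs when a century non-leap intervenes).
Leap-day weekdays: 2076:Sat 2080:Thu 2084:Tue 2088:Sun 2092:Fri 2096:Wed 2104:Fri 2108:Wed 2112:Mon✓ 2116:Sat 2120:Thu 2124:Tue 2128:Sun 2132:Fri 2136:Wed 2140:Mon✓ 2144:Sat 2148:Thu 2152:Tue 2156:Sun 2160:Fri 2164:Wed 2168:Mon✓ 2172:Sat 2176:Thu 2180:Tue 2184:Sun
Monday: 2112, 2140, 2168 → 3.

3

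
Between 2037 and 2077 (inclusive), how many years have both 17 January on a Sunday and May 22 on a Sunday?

Check each year's weekday for 17 January and May 22:
  2037: Sat/Fri  2038: Sun/Sat  2039: Mon/Sun  2040: Tue/Tue  2041: Thu/Wed  2042: Fri/Thu  2043: Sat/Fri  2044: Sun/Sun ✓  2045: Tue/Mon  2046: Wed/Tue  2047: Thu/Wed  2048: Fri/Fri  2049: Sun/Sat  2050: Mon/Sun  …(13 more)…  2064: Thu/Thu  2065: Sat/Fri  2066: Sun/Sat  2067: Mon/Sun  2068: Tue/Tue  2069: Thu/Wed  2070: Fri/Thu  2071: Sat/Fri  2072: Sun/Sun ✓  2073: Tue/Mon  2074: Wed/Tue  2075: Thu/Wed  2076: Fri/Fri  2077: Sun/Sat
Both conditions hold in: 2044, 2072 — 2.

2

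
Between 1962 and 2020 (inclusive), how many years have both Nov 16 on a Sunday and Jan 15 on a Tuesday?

Check each year's weekday for Nov 16 and Jan 15:
  1962: Fri/Mon  1963: Sat/Tue  1964: Mon/Wed  1965: Tue/Fri  1966: Wed/Sat  1967: Thu/Sun  1968: Sat/Mon  1969: Sun/Wed  1970: Mon/Thu  1971: Tue/Fri  1972: Thu/Sat  1973: Fri/Mon  1974: Sat/Tue  1975: Sun/Wed  …(31 more)…  2007: Fri/Mon  2008: Sun/Tue ✓  2009: Mon/Thu  2010: Tue/Fri  2011: Wed/Sat  2012: Fri/Sun  2013: Sat/Tue  2014: Sun/Wed  2015: Mon/Thu  2016: Wed/Fri  2017: Thu/Sun  2018: Fri/Mon  2019: Sat/Tue  2020: Mon/Wed
Both conditions hold in: 1980, 2008 — 2.

2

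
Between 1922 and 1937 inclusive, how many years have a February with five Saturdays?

February has 28 days (29 in leap years); it has five Saturdays when Saturday falls among the first (month-length − 28) days — i.e. when February 1 is Saturday in a leap year (never in a common year).
February 1 by year: 1922:Wed 1923:Thu 1924:Fri 1925:Sun 1926:Mon 1927:Tue 1928:Wed 1929:Fri 1930:Sat 1931:Sun 1932:Mon 1933:Wed 1934:Thu 1935:Fri 1936:Sat✓ 1937:Mon
Years with five Saturdays: 1936 → 1.

1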